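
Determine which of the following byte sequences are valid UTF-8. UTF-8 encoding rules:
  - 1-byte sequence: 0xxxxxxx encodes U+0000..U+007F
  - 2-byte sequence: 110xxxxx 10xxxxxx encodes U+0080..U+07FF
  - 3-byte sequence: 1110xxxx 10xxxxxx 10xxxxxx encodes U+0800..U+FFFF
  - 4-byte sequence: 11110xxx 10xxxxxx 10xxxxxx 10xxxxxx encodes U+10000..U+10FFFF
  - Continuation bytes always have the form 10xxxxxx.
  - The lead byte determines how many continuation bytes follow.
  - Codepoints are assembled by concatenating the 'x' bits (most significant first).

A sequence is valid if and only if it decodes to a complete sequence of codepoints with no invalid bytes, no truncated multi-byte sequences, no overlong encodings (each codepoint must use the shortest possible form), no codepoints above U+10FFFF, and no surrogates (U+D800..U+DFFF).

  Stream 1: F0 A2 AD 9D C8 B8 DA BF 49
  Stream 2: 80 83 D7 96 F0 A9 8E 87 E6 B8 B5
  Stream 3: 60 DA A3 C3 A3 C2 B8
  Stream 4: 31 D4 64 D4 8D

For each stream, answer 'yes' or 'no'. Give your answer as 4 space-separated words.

Stream 1: decodes cleanly. VALID
Stream 2: error at byte offset 0. INVALID
Stream 3: decodes cleanly. VALID
Stream 4: error at byte offset 2. INVALID

Answer: yes no yes no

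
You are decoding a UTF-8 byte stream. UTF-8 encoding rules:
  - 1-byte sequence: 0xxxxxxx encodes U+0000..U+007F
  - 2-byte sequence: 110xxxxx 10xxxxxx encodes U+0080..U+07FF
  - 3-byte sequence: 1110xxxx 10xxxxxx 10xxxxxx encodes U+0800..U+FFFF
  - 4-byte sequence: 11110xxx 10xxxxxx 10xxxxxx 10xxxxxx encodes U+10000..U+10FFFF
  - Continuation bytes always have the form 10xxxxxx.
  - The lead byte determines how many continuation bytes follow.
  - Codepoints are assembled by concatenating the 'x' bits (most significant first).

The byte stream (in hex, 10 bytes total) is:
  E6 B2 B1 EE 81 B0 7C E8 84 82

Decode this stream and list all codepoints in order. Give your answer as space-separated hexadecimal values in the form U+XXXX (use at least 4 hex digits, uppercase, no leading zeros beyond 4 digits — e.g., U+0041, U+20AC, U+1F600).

Byte[0]=E6: 3-byte lead, need 2 cont bytes. acc=0x6
Byte[1]=B2: continuation. acc=(acc<<6)|0x32=0x1B2
Byte[2]=B1: continuation. acc=(acc<<6)|0x31=0x6CB1
Completed: cp=U+6CB1 (starts at byte 0)
Byte[3]=EE: 3-byte lead, need 2 cont bytes. acc=0xE
Byte[4]=81: continuation. acc=(acc<<6)|0x01=0x381
Byte[5]=B0: continuation. acc=(acc<<6)|0x30=0xE070
Completed: cp=U+E070 (starts at byte 3)
Byte[6]=7C: 1-byte ASCII. cp=U+007C
Byte[7]=E8: 3-byte lead, need 2 cont bytes. acc=0x8
Byte[8]=84: continuation. acc=(acc<<6)|0x04=0x204
Byte[9]=82: continuation. acc=(acc<<6)|0x02=0x8102
Completed: cp=U+8102 (starts at byte 7)

Answer: U+6CB1 U+E070 U+007C U+8102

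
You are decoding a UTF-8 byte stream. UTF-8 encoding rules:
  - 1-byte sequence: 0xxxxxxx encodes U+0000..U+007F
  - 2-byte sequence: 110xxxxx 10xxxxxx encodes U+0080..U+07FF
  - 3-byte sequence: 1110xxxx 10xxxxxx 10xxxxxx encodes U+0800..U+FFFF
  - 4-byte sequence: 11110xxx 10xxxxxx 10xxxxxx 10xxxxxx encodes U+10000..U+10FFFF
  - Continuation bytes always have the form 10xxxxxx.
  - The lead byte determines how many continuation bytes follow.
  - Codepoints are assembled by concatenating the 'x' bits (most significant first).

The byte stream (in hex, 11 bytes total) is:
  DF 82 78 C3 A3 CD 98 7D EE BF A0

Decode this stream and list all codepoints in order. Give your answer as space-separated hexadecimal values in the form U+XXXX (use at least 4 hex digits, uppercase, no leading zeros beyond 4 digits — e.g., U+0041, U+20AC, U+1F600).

Byte[0]=DF: 2-byte lead, need 1 cont bytes. acc=0x1F
Byte[1]=82: continuation. acc=(acc<<6)|0x02=0x7C2
Completed: cp=U+07C2 (starts at byte 0)
Byte[2]=78: 1-byte ASCII. cp=U+0078
Byte[3]=C3: 2-byte lead, need 1 cont bytes. acc=0x3
Byte[4]=A3: continuation. acc=(acc<<6)|0x23=0xE3
Completed: cp=U+00E3 (starts at byte 3)
Byte[5]=CD: 2-byte lead, need 1 cont bytes. acc=0xD
Byte[6]=98: continuation. acc=(acc<<6)|0x18=0x358
Completed: cp=U+0358 (starts at byte 5)
Byte[7]=7D: 1-byte ASCII. cp=U+007D
Byte[8]=EE: 3-byte lead, need 2 cont bytes. acc=0xE
Byte[9]=BF: continuation. acc=(acc<<6)|0x3F=0x3BF
Byte[10]=A0: continuation. acc=(acc<<6)|0x20=0xEFE0
Completed: cp=U+EFE0 (starts at byte 8)

Answer: U+07C2 U+0078 U+00E3 U+0358 U+007D U+EFE0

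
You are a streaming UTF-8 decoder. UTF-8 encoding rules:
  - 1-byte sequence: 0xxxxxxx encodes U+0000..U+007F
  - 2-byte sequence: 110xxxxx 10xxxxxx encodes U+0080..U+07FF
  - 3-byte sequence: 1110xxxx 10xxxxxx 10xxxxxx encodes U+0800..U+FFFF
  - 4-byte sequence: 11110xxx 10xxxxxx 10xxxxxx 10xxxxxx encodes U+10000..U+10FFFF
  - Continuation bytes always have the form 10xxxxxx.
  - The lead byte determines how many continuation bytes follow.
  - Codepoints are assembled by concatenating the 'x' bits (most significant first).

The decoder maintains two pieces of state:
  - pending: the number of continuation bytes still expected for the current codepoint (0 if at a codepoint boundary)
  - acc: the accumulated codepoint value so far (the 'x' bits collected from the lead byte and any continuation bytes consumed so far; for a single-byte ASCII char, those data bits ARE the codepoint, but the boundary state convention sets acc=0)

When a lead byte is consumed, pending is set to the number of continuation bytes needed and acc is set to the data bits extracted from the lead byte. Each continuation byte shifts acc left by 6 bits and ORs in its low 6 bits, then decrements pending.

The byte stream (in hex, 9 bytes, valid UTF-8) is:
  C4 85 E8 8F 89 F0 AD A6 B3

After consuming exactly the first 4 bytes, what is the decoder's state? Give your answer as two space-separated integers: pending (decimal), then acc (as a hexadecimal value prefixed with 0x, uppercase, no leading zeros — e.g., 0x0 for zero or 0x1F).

Byte[0]=C4: 2-byte lead. pending=1, acc=0x4
Byte[1]=85: continuation. acc=(acc<<6)|0x05=0x105, pending=0
Byte[2]=E8: 3-byte lead. pending=2, acc=0x8
Byte[3]=8F: continuation. acc=(acc<<6)|0x0F=0x20F, pending=1

Answer: 1 0x20F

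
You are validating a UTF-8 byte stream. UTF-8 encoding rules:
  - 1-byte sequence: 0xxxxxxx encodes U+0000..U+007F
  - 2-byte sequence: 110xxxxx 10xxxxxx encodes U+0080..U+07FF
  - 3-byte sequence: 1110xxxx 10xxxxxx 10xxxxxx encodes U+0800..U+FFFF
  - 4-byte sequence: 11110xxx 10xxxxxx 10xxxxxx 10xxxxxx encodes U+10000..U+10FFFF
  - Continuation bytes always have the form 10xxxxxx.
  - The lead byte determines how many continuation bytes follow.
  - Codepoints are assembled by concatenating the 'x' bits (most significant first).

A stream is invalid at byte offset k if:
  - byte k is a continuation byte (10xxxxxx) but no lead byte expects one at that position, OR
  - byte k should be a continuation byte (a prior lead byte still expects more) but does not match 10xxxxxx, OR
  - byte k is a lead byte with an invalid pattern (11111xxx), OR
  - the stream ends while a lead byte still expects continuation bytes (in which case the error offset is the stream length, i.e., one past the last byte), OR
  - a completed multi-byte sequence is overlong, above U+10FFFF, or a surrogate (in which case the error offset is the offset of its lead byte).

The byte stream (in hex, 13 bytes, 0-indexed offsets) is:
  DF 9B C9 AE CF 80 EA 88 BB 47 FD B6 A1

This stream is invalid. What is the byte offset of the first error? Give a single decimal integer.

Answer: 10

Derivation:
Byte[0]=DF: 2-byte lead, need 1 cont bytes. acc=0x1F
Byte[1]=9B: continuation. acc=(acc<<6)|0x1B=0x7DB
Completed: cp=U+07DB (starts at byte 0)
Byte[2]=C9: 2-byte lead, need 1 cont bytes. acc=0x9
Byte[3]=AE: continuation. acc=(acc<<6)|0x2E=0x26E
Completed: cp=U+026E (starts at byte 2)
Byte[4]=CF: 2-byte lead, need 1 cont bytes. acc=0xF
Byte[5]=80: continuation. acc=(acc<<6)|0x00=0x3C0
Completed: cp=U+03C0 (starts at byte 4)
Byte[6]=EA: 3-byte lead, need 2 cont bytes. acc=0xA
Byte[7]=88: continuation. acc=(acc<<6)|0x08=0x288
Byte[8]=BB: continuation. acc=(acc<<6)|0x3B=0xA23B
Completed: cp=U+A23B (starts at byte 6)
Byte[9]=47: 1-byte ASCII. cp=U+0047
Byte[10]=FD: INVALID lead byte (not 0xxx/110x/1110/11110)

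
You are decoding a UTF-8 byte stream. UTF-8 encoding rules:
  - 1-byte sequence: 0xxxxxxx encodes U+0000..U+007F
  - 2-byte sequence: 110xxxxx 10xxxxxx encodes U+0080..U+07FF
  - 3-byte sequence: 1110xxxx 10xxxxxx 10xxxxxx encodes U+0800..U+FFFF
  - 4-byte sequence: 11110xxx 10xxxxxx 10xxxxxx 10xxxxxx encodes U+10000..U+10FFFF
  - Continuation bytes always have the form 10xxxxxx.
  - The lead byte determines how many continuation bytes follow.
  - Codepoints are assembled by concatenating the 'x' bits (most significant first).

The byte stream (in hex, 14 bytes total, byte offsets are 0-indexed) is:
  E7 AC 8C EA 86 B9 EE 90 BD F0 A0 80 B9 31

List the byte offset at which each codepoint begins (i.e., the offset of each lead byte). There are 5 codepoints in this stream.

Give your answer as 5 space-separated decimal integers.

Answer: 0 3 6 9 13

Derivation:
Byte[0]=E7: 3-byte lead, need 2 cont bytes. acc=0x7
Byte[1]=AC: continuation. acc=(acc<<6)|0x2C=0x1EC
Byte[2]=8C: continuation. acc=(acc<<6)|0x0C=0x7B0C
Completed: cp=U+7B0C (starts at byte 0)
Byte[3]=EA: 3-byte lead, need 2 cont bytes. acc=0xA
Byte[4]=86: continuation. acc=(acc<<6)|0x06=0x286
Byte[5]=B9: continuation. acc=(acc<<6)|0x39=0xA1B9
Completed: cp=U+A1B9 (starts at byte 3)
Byte[6]=EE: 3-byte lead, need 2 cont bytes. acc=0xE
Byte[7]=90: continuation. acc=(acc<<6)|0x10=0x390
Byte[8]=BD: continuation. acc=(acc<<6)|0x3D=0xE43D
Completed: cp=U+E43D (starts at byte 6)
Byte[9]=F0: 4-byte lead, need 3 cont bytes. acc=0x0
Byte[10]=A0: continuation. acc=(acc<<6)|0x20=0x20
Byte[11]=80: continuation. acc=(acc<<6)|0x00=0x800
Byte[12]=B9: continuation. acc=(acc<<6)|0x39=0x20039
Completed: cp=U+20039 (starts at byte 9)
Byte[13]=31: 1-byte ASCII. cp=U+0031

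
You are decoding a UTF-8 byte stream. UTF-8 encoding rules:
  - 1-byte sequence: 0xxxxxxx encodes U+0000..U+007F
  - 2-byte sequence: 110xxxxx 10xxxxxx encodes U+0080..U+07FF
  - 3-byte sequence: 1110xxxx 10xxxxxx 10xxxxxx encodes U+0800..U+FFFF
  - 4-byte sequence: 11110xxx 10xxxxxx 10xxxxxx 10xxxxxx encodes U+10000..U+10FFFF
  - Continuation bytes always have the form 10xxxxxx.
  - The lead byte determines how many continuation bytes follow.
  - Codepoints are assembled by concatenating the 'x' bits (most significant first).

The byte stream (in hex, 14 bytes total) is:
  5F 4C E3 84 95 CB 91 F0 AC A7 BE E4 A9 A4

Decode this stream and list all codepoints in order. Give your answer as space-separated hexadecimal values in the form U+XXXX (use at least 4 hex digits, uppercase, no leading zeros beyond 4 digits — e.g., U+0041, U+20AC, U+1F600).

Answer: U+005F U+004C U+3115 U+02D1 U+2C9FE U+4A64

Derivation:
Byte[0]=5F: 1-byte ASCII. cp=U+005F
Byte[1]=4C: 1-byte ASCII. cp=U+004C
Byte[2]=E3: 3-byte lead, need 2 cont bytes. acc=0x3
Byte[3]=84: continuation. acc=(acc<<6)|0x04=0xC4
Byte[4]=95: continuation. acc=(acc<<6)|0x15=0x3115
Completed: cp=U+3115 (starts at byte 2)
Byte[5]=CB: 2-byte lead, need 1 cont bytes. acc=0xB
Byte[6]=91: continuation. acc=(acc<<6)|0x11=0x2D1
Completed: cp=U+02D1 (starts at byte 5)
Byte[7]=F0: 4-byte lead, need 3 cont bytes. acc=0x0
Byte[8]=AC: continuation. acc=(acc<<6)|0x2C=0x2C
Byte[9]=A7: continuation. acc=(acc<<6)|0x27=0xB27
Byte[10]=BE: continuation. acc=(acc<<6)|0x3E=0x2C9FE
Completed: cp=U+2C9FE (starts at byte 7)
Byte[11]=E4: 3-byte lead, need 2 cont bytes. acc=0x4
Byte[12]=A9: continuation. acc=(acc<<6)|0x29=0x129
Byte[13]=A4: continuation. acc=(acc<<6)|0x24=0x4A64
Completed: cp=U+4A64 (starts at byte 11)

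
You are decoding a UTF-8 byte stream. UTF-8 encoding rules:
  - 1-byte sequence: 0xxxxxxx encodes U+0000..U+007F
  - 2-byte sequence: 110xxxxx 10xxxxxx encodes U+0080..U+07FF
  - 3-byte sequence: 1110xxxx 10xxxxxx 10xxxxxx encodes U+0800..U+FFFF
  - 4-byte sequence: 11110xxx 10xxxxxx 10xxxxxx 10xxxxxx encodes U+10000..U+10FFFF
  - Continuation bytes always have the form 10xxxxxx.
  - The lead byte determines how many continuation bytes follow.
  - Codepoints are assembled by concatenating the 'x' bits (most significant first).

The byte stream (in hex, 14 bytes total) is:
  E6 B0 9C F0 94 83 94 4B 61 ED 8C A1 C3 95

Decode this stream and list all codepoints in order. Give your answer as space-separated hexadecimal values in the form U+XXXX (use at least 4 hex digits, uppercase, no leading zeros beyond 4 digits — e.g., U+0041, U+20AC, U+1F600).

Byte[0]=E6: 3-byte lead, need 2 cont bytes. acc=0x6
Byte[1]=B0: continuation. acc=(acc<<6)|0x30=0x1B0
Byte[2]=9C: continuation. acc=(acc<<6)|0x1C=0x6C1C
Completed: cp=U+6C1C (starts at byte 0)
Byte[3]=F0: 4-byte lead, need 3 cont bytes. acc=0x0
Byte[4]=94: continuation. acc=(acc<<6)|0x14=0x14
Byte[5]=83: continuation. acc=(acc<<6)|0x03=0x503
Byte[6]=94: continuation. acc=(acc<<6)|0x14=0x140D4
Completed: cp=U+140D4 (starts at byte 3)
Byte[7]=4B: 1-byte ASCII. cp=U+004B
Byte[8]=61: 1-byte ASCII. cp=U+0061
Byte[9]=ED: 3-byte lead, need 2 cont bytes. acc=0xD
Byte[10]=8C: continuation. acc=(acc<<6)|0x0C=0x34C
Byte[11]=A1: continuation. acc=(acc<<6)|0x21=0xD321
Completed: cp=U+D321 (starts at byte 9)
Byte[12]=C3: 2-byte lead, need 1 cont bytes. acc=0x3
Byte[13]=95: continuation. acc=(acc<<6)|0x15=0xD5
Completed: cp=U+00D5 (starts at byte 12)

Answer: U+6C1C U+140D4 U+004B U+0061 U+D321 U+00D5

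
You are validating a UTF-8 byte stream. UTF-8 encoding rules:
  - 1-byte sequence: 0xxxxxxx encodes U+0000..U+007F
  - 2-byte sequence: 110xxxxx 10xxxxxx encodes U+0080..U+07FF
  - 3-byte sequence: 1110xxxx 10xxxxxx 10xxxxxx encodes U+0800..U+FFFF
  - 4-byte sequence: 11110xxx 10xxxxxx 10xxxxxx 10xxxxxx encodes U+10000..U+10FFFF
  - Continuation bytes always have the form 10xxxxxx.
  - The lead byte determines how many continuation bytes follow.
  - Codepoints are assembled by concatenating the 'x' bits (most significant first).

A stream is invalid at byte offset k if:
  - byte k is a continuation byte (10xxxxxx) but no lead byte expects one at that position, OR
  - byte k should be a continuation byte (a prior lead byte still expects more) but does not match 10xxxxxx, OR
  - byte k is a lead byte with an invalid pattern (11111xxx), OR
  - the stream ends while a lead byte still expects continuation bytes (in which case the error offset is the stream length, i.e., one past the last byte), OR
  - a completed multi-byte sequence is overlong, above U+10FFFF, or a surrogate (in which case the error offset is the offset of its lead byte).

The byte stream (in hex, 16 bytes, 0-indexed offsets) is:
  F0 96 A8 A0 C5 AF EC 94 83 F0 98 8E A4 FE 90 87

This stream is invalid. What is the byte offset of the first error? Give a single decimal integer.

Byte[0]=F0: 4-byte lead, need 3 cont bytes. acc=0x0
Byte[1]=96: continuation. acc=(acc<<6)|0x16=0x16
Byte[2]=A8: continuation. acc=(acc<<6)|0x28=0x5A8
Byte[3]=A0: continuation. acc=(acc<<6)|0x20=0x16A20
Completed: cp=U+16A20 (starts at byte 0)
Byte[4]=C5: 2-byte lead, need 1 cont bytes. acc=0x5
Byte[5]=AF: continuation. acc=(acc<<6)|0x2F=0x16F
Completed: cp=U+016F (starts at byte 4)
Byte[6]=EC: 3-byte lead, need 2 cont bytes. acc=0xC
Byte[7]=94: continuation. acc=(acc<<6)|0x14=0x314
Byte[8]=83: continuation. acc=(acc<<6)|0x03=0xC503
Completed: cp=U+C503 (starts at byte 6)
Byte[9]=F0: 4-byte lead, need 3 cont bytes. acc=0x0
Byte[10]=98: continuation. acc=(acc<<6)|0x18=0x18
Byte[11]=8E: continuation. acc=(acc<<6)|0x0E=0x60E
Byte[12]=A4: continuation. acc=(acc<<6)|0x24=0x183A4
Completed: cp=U+183A4 (starts at byte 9)
Byte[13]=FE: INVALID lead byte (not 0xxx/110x/1110/11110)

Answer: 13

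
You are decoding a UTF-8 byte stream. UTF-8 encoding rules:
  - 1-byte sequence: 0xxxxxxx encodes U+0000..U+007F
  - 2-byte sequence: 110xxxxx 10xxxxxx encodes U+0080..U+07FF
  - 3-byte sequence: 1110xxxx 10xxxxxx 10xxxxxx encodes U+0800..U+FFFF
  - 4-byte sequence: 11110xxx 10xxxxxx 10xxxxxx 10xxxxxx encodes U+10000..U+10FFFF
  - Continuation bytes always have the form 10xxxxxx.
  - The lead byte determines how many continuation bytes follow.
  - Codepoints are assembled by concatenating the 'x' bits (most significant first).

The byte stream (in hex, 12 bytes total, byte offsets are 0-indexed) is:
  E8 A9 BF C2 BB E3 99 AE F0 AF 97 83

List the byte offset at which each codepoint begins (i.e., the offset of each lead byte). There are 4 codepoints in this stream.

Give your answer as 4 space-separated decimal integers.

Byte[0]=E8: 3-byte lead, need 2 cont bytes. acc=0x8
Byte[1]=A9: continuation. acc=(acc<<6)|0x29=0x229
Byte[2]=BF: continuation. acc=(acc<<6)|0x3F=0x8A7F
Completed: cp=U+8A7F (starts at byte 0)
Byte[3]=C2: 2-byte lead, need 1 cont bytes. acc=0x2
Byte[4]=BB: continuation. acc=(acc<<6)|0x3B=0xBB
Completed: cp=U+00BB (starts at byte 3)
Byte[5]=E3: 3-byte lead, need 2 cont bytes. acc=0x3
Byte[6]=99: continuation. acc=(acc<<6)|0x19=0xD9
Byte[7]=AE: continuation. acc=(acc<<6)|0x2E=0x366E
Completed: cp=U+366E (starts at byte 5)
Byte[8]=F0: 4-byte lead, need 3 cont bytes. acc=0x0
Byte[9]=AF: continuation. acc=(acc<<6)|0x2F=0x2F
Byte[10]=97: continuation. acc=(acc<<6)|0x17=0xBD7
Byte[11]=83: continuation. acc=(acc<<6)|0x03=0x2F5C3
Completed: cp=U+2F5C3 (starts at byte 8)

Answer: 0 3 5 8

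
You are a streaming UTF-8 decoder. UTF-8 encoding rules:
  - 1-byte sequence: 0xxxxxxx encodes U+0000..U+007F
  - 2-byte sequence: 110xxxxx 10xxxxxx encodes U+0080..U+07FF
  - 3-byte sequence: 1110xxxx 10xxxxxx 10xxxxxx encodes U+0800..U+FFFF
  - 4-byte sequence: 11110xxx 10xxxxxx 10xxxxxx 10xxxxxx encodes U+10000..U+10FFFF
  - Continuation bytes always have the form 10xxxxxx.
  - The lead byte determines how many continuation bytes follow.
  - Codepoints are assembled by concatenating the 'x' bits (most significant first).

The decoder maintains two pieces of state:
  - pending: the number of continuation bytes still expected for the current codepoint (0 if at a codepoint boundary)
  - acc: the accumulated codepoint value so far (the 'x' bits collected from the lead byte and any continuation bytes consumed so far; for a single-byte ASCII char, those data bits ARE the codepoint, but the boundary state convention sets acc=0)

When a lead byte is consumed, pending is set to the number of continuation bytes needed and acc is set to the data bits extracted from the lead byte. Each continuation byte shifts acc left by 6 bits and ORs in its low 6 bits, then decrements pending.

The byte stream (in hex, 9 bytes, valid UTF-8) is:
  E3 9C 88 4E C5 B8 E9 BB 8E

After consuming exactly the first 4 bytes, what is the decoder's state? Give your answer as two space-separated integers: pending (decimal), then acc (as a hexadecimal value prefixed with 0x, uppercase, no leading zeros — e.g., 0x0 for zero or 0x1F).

Byte[0]=E3: 3-byte lead. pending=2, acc=0x3
Byte[1]=9C: continuation. acc=(acc<<6)|0x1C=0xDC, pending=1
Byte[2]=88: continuation. acc=(acc<<6)|0x08=0x3708, pending=0
Byte[3]=4E: 1-byte. pending=0, acc=0x0

Answer: 0 0x0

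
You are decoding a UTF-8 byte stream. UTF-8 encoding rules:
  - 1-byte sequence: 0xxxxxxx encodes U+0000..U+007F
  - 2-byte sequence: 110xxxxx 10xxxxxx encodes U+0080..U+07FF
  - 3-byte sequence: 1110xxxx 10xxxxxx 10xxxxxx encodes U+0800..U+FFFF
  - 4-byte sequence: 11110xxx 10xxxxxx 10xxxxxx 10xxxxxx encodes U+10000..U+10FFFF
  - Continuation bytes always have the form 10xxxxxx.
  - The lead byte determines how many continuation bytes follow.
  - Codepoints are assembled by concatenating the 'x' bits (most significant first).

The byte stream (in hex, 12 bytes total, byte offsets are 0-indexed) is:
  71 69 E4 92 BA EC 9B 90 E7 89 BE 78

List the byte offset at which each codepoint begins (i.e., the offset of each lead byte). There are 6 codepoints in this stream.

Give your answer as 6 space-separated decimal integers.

Answer: 0 1 2 5 8 11

Derivation:
Byte[0]=71: 1-byte ASCII. cp=U+0071
Byte[1]=69: 1-byte ASCII. cp=U+0069
Byte[2]=E4: 3-byte lead, need 2 cont bytes. acc=0x4
Byte[3]=92: continuation. acc=(acc<<6)|0x12=0x112
Byte[4]=BA: continuation. acc=(acc<<6)|0x3A=0x44BA
Completed: cp=U+44BA (starts at byte 2)
Byte[5]=EC: 3-byte lead, need 2 cont bytes. acc=0xC
Byte[6]=9B: continuation. acc=(acc<<6)|0x1B=0x31B
Byte[7]=90: continuation. acc=(acc<<6)|0x10=0xC6D0
Completed: cp=U+C6D0 (starts at byte 5)
Byte[8]=E7: 3-byte lead, need 2 cont bytes. acc=0x7
Byte[9]=89: continuation. acc=(acc<<6)|0x09=0x1C9
Byte[10]=BE: continuation. acc=(acc<<6)|0x3E=0x727E
Completed: cp=U+727E (starts at byte 8)
Byte[11]=78: 1-byte ASCII. cp=U+0078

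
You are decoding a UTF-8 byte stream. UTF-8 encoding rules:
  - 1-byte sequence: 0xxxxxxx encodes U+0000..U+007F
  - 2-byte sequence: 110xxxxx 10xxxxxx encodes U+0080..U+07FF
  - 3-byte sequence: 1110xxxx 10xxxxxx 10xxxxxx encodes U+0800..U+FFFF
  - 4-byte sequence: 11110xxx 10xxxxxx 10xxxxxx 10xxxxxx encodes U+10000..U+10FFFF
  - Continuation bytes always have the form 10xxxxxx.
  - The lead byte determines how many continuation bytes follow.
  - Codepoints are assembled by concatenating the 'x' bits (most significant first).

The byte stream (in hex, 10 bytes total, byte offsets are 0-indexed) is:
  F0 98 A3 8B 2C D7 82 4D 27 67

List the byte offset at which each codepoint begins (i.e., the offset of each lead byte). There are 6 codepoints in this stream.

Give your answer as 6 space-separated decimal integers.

Answer: 0 4 5 7 8 9

Derivation:
Byte[0]=F0: 4-byte lead, need 3 cont bytes. acc=0x0
Byte[1]=98: continuation. acc=(acc<<6)|0x18=0x18
Byte[2]=A3: continuation. acc=(acc<<6)|0x23=0x623
Byte[3]=8B: continuation. acc=(acc<<6)|0x0B=0x188CB
Completed: cp=U+188CB (starts at byte 0)
Byte[4]=2C: 1-byte ASCII. cp=U+002C
Byte[5]=D7: 2-byte lead, need 1 cont bytes. acc=0x17
Byte[6]=82: continuation. acc=(acc<<6)|0x02=0x5C2
Completed: cp=U+05C2 (starts at byte 5)
Byte[7]=4D: 1-byte ASCII. cp=U+004D
Byte[8]=27: 1-byte ASCII. cp=U+0027
Byte[9]=67: 1-byte ASCII. cp=U+0067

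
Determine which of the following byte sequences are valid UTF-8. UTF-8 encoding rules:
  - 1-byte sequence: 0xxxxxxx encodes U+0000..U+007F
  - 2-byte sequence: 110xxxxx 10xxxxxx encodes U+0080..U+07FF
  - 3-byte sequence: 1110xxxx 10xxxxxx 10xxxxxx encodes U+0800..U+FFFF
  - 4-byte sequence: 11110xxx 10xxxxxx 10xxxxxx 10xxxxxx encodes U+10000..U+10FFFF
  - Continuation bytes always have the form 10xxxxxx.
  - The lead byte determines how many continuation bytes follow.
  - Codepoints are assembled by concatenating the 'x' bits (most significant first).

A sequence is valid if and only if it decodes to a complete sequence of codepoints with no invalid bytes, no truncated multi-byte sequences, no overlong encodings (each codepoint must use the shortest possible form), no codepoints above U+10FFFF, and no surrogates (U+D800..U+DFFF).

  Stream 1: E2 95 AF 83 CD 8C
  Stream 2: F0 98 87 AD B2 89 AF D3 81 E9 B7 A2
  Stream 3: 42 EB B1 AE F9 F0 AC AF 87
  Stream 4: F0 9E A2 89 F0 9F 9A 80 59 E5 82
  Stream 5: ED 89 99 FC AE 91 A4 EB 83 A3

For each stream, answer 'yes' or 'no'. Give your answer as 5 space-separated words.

Answer: no no no no no

Derivation:
Stream 1: error at byte offset 3. INVALID
Stream 2: error at byte offset 4. INVALID
Stream 3: error at byte offset 4. INVALID
Stream 4: error at byte offset 11. INVALID
Stream 5: error at byte offset 3. INVALID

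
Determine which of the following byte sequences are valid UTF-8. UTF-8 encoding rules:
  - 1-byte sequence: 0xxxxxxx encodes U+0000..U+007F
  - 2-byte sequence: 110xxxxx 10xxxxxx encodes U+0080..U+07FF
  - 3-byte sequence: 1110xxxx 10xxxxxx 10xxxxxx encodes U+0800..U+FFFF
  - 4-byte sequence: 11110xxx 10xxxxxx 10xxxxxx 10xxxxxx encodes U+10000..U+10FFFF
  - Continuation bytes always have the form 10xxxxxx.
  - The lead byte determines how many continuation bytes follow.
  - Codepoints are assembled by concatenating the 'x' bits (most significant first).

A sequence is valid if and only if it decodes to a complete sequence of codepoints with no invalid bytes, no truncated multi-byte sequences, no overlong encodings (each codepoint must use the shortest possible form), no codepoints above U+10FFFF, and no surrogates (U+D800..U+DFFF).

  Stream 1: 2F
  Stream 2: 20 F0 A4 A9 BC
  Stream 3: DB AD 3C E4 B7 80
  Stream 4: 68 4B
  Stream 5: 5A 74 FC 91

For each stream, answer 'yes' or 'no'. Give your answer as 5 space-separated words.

Stream 1: decodes cleanly. VALID
Stream 2: decodes cleanly. VALID
Stream 3: decodes cleanly. VALID
Stream 4: decodes cleanly. VALID
Stream 5: error at byte offset 2. INVALID

Answer: yes yes yes yes no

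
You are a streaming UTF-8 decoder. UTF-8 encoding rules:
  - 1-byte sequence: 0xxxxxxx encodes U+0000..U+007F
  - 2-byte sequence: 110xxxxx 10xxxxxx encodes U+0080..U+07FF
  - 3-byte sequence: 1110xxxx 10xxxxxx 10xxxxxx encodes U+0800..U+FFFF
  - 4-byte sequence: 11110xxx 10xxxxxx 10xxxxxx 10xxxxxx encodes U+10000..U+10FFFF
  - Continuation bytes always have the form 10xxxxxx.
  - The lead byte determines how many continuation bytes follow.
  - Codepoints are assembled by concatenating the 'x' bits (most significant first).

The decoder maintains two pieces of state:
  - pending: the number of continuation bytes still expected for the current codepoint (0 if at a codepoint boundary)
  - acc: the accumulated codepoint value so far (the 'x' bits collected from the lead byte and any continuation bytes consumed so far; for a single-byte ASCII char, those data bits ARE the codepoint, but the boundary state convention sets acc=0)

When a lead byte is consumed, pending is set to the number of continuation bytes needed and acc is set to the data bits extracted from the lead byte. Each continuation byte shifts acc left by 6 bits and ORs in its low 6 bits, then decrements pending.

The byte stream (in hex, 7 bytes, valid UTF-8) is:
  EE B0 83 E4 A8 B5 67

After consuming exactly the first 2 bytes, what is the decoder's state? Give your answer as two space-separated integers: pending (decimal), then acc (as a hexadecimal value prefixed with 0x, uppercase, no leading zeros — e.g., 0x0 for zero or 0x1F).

Byte[0]=EE: 3-byte lead. pending=2, acc=0xE
Byte[1]=B0: continuation. acc=(acc<<6)|0x30=0x3B0, pending=1

Answer: 1 0x3B0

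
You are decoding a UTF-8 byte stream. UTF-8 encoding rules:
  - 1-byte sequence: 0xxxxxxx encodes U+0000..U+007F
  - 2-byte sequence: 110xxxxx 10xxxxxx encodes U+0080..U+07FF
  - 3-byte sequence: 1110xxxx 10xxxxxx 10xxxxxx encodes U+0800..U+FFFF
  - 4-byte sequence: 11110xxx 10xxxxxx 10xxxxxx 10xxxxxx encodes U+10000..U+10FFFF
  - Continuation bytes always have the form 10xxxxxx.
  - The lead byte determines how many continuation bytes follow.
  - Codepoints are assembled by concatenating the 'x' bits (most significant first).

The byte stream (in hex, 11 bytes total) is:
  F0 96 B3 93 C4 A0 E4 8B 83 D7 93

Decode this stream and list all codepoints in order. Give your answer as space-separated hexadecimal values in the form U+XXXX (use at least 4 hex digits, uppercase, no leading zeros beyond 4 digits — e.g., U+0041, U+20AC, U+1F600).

Answer: U+16CD3 U+0120 U+42C3 U+05D3

Derivation:
Byte[0]=F0: 4-byte lead, need 3 cont bytes. acc=0x0
Byte[1]=96: continuation. acc=(acc<<6)|0x16=0x16
Byte[2]=B3: continuation. acc=(acc<<6)|0x33=0x5B3
Byte[3]=93: continuation. acc=(acc<<6)|0x13=0x16CD3
Completed: cp=U+16CD3 (starts at byte 0)
Byte[4]=C4: 2-byte lead, need 1 cont bytes. acc=0x4
Byte[5]=A0: continuation. acc=(acc<<6)|0x20=0x120
Completed: cp=U+0120 (starts at byte 4)
Byte[6]=E4: 3-byte lead, need 2 cont bytes. acc=0x4
Byte[7]=8B: continuation. acc=(acc<<6)|0x0B=0x10B
Byte[8]=83: continuation. acc=(acc<<6)|0x03=0x42C3
Completed: cp=U+42C3 (starts at byte 6)
Byte[9]=D7: 2-byte lead, need 1 cont bytes. acc=0x17
Byte[10]=93: continuation. acc=(acc<<6)|0x13=0x5D3
Completed: cp=U+05D3 (starts at byte 9)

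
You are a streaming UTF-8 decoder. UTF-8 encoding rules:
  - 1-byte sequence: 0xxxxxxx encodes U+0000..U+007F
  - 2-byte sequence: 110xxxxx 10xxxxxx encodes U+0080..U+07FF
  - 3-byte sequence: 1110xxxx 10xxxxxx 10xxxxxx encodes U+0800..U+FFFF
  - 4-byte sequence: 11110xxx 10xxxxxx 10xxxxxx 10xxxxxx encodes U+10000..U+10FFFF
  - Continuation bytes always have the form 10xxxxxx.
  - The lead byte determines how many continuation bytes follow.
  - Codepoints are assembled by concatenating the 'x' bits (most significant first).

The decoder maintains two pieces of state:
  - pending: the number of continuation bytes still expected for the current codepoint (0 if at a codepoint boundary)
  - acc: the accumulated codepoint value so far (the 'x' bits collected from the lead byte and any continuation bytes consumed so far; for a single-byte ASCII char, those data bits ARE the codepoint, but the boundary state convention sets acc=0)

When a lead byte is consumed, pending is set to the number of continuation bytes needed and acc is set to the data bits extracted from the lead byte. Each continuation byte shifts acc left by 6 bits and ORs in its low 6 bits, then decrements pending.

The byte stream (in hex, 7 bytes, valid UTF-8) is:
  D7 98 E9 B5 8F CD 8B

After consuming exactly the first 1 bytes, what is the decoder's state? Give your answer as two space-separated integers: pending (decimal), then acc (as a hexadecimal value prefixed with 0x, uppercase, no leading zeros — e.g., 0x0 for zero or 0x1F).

Answer: 1 0x17

Derivation:
Byte[0]=D7: 2-byte lead. pending=1, acc=0x17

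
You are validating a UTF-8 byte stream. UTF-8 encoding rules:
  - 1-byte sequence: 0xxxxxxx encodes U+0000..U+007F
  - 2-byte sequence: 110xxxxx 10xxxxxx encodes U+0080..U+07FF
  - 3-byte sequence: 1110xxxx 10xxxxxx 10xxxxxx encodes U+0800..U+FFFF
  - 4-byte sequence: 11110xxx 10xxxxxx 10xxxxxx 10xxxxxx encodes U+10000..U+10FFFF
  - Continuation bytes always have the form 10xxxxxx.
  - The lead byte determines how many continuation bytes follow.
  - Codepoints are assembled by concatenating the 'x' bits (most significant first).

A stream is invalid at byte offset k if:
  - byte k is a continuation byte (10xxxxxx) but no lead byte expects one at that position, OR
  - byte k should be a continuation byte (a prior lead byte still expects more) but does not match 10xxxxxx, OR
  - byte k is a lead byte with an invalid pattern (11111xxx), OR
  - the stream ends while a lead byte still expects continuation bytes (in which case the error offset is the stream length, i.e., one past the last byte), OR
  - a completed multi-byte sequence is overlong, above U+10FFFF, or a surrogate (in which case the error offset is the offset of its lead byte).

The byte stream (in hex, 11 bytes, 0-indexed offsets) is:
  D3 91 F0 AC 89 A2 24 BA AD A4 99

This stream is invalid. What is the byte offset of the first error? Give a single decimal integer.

Byte[0]=D3: 2-byte lead, need 1 cont bytes. acc=0x13
Byte[1]=91: continuation. acc=(acc<<6)|0x11=0x4D1
Completed: cp=U+04D1 (starts at byte 0)
Byte[2]=F0: 4-byte lead, need 3 cont bytes. acc=0x0
Byte[3]=AC: continuation. acc=(acc<<6)|0x2C=0x2C
Byte[4]=89: continuation. acc=(acc<<6)|0x09=0xB09
Byte[5]=A2: continuation. acc=(acc<<6)|0x22=0x2C262
Completed: cp=U+2C262 (starts at byte 2)
Byte[6]=24: 1-byte ASCII. cp=U+0024
Byte[7]=BA: INVALID lead byte (not 0xxx/110x/1110/11110)

Answer: 7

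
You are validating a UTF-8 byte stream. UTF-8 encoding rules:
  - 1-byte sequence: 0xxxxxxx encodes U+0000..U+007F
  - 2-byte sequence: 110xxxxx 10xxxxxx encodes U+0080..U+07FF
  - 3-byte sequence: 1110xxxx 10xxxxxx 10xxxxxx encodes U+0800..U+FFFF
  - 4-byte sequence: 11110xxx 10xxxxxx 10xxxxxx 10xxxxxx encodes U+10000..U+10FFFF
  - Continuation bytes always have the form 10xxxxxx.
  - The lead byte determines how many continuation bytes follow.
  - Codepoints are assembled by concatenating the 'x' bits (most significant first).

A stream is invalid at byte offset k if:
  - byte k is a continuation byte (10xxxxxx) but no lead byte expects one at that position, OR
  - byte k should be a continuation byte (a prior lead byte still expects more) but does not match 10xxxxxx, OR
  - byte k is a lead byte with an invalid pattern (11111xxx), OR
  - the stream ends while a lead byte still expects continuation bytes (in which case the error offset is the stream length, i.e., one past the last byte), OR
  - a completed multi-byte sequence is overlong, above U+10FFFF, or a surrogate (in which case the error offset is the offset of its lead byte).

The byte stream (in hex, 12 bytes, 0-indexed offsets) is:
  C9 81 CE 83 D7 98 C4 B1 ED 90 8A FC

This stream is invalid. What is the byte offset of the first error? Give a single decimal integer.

Answer: 11

Derivation:
Byte[0]=C9: 2-byte lead, need 1 cont bytes. acc=0x9
Byte[1]=81: continuation. acc=(acc<<6)|0x01=0x241
Completed: cp=U+0241 (starts at byte 0)
Byte[2]=CE: 2-byte lead, need 1 cont bytes. acc=0xE
Byte[3]=83: continuation. acc=(acc<<6)|0x03=0x383
Completed: cp=U+0383 (starts at byte 2)
Byte[4]=D7: 2-byte lead, need 1 cont bytes. acc=0x17
Byte[5]=98: continuation. acc=(acc<<6)|0x18=0x5D8
Completed: cp=U+05D8 (starts at byte 4)
Byte[6]=C4: 2-byte lead, need 1 cont bytes. acc=0x4
Byte[7]=B1: continuation. acc=(acc<<6)|0x31=0x131
Completed: cp=U+0131 (starts at byte 6)
Byte[8]=ED: 3-byte lead, need 2 cont bytes. acc=0xD
Byte[9]=90: continuation. acc=(acc<<6)|0x10=0x350
Byte[10]=8A: continuation. acc=(acc<<6)|0x0A=0xD40A
Completed: cp=U+D40A (starts at byte 8)
Byte[11]=FC: INVALID lead byte (not 0xxx/110x/1110/11110)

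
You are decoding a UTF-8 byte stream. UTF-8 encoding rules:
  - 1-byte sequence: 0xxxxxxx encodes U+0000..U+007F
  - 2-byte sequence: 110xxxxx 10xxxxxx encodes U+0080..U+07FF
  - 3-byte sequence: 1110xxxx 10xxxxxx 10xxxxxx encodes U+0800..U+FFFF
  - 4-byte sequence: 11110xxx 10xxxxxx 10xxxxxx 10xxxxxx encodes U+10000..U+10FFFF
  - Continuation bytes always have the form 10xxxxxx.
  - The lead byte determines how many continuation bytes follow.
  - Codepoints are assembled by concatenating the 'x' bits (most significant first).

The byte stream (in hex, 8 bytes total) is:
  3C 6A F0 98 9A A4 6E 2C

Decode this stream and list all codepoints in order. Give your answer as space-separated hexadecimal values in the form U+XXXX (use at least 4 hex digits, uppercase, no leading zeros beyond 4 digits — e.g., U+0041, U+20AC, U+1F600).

Answer: U+003C U+006A U+186A4 U+006E U+002C

Derivation:
Byte[0]=3C: 1-byte ASCII. cp=U+003C
Byte[1]=6A: 1-byte ASCII. cp=U+006A
Byte[2]=F0: 4-byte lead, need 3 cont bytes. acc=0x0
Byte[3]=98: continuation. acc=(acc<<6)|0x18=0x18
Byte[4]=9A: continuation. acc=(acc<<6)|0x1A=0x61A
Byte[5]=A4: continuation. acc=(acc<<6)|0x24=0x186A4
Completed: cp=U+186A4 (starts at byte 2)
Byte[6]=6E: 1-byte ASCII. cp=U+006E
Byte[7]=2C: 1-byte ASCII. cp=U+002C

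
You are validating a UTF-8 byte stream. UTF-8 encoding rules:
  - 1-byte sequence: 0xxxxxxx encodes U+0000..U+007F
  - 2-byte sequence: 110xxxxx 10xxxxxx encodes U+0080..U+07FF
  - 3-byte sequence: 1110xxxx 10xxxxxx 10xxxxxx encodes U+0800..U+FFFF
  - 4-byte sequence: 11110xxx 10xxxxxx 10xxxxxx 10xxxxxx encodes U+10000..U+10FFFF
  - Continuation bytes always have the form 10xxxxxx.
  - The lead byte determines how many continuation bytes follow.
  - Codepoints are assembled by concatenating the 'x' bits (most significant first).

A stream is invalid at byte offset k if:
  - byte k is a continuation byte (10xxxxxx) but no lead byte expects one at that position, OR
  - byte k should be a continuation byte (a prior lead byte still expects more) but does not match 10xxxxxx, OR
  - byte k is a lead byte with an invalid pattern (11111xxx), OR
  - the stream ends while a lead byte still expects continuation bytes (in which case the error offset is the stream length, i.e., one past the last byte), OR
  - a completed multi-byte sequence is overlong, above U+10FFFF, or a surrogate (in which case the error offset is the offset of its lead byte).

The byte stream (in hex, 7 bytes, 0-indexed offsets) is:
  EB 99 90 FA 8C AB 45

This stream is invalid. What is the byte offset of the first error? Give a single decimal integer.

Byte[0]=EB: 3-byte lead, need 2 cont bytes. acc=0xB
Byte[1]=99: continuation. acc=(acc<<6)|0x19=0x2D9
Byte[2]=90: continuation. acc=(acc<<6)|0x10=0xB650
Completed: cp=U+B650 (starts at byte 0)
Byte[3]=FA: INVALID lead byte (not 0xxx/110x/1110/11110)

Answer: 3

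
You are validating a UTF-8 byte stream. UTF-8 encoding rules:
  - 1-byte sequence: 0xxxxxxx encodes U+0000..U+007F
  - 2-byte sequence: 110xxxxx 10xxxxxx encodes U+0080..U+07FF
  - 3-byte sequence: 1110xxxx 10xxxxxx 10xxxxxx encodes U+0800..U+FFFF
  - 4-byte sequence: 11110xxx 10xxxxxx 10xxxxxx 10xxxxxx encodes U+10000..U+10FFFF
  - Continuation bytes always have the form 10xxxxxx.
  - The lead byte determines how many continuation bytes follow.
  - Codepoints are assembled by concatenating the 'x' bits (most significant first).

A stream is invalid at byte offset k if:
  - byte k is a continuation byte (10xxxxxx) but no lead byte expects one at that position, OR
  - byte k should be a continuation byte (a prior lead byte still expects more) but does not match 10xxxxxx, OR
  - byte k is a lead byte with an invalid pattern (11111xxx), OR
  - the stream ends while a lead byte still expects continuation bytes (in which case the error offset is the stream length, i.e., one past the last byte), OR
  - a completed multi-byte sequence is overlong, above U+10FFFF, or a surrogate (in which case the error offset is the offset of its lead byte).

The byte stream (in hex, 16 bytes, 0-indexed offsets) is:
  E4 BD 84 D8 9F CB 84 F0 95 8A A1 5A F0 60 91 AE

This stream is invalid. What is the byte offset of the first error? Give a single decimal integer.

Answer: 13

Derivation:
Byte[0]=E4: 3-byte lead, need 2 cont bytes. acc=0x4
Byte[1]=BD: continuation. acc=(acc<<6)|0x3D=0x13D
Byte[2]=84: continuation. acc=(acc<<6)|0x04=0x4F44
Completed: cp=U+4F44 (starts at byte 0)
Byte[3]=D8: 2-byte lead, need 1 cont bytes. acc=0x18
Byte[4]=9F: continuation. acc=(acc<<6)|0x1F=0x61F
Completed: cp=U+061F (starts at byte 3)
Byte[5]=CB: 2-byte lead, need 1 cont bytes. acc=0xB
Byte[6]=84: continuation. acc=(acc<<6)|0x04=0x2C4
Completed: cp=U+02C4 (starts at byte 5)
Byte[7]=F0: 4-byte lead, need 3 cont bytes. acc=0x0
Byte[8]=95: continuation. acc=(acc<<6)|0x15=0x15
Byte[9]=8A: continuation. acc=(acc<<6)|0x0A=0x54A
Byte[10]=A1: continuation. acc=(acc<<6)|0x21=0x152A1
Completed: cp=U+152A1 (starts at byte 7)
Byte[11]=5A: 1-byte ASCII. cp=U+005A
Byte[12]=F0: 4-byte lead, need 3 cont bytes. acc=0x0
Byte[13]=60: expected 10xxxxxx continuation. INVALID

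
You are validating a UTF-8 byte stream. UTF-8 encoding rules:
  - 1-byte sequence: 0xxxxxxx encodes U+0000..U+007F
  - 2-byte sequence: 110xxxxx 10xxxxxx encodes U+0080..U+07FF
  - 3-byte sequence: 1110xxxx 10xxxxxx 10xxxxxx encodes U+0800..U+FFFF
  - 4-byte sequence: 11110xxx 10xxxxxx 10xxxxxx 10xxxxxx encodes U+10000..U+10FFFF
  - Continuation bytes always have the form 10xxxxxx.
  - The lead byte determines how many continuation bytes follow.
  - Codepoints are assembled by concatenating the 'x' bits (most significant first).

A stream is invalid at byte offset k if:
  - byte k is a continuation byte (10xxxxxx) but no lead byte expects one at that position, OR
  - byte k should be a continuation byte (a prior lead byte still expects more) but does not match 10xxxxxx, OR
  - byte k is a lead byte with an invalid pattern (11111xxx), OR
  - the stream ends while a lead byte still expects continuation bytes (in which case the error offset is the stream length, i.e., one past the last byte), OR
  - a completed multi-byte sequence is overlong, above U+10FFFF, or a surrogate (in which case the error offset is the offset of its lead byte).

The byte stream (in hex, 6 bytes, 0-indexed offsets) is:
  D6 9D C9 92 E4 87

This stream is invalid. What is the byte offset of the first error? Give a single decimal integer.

Answer: 6

Derivation:
Byte[0]=D6: 2-byte lead, need 1 cont bytes. acc=0x16
Byte[1]=9D: continuation. acc=(acc<<6)|0x1D=0x59D
Completed: cp=U+059D (starts at byte 0)
Byte[2]=C9: 2-byte lead, need 1 cont bytes. acc=0x9
Byte[3]=92: continuation. acc=(acc<<6)|0x12=0x252
Completed: cp=U+0252 (starts at byte 2)
Byte[4]=E4: 3-byte lead, need 2 cont bytes. acc=0x4
Byte[5]=87: continuation. acc=(acc<<6)|0x07=0x107
Byte[6]: stream ended, expected continuation. INVALID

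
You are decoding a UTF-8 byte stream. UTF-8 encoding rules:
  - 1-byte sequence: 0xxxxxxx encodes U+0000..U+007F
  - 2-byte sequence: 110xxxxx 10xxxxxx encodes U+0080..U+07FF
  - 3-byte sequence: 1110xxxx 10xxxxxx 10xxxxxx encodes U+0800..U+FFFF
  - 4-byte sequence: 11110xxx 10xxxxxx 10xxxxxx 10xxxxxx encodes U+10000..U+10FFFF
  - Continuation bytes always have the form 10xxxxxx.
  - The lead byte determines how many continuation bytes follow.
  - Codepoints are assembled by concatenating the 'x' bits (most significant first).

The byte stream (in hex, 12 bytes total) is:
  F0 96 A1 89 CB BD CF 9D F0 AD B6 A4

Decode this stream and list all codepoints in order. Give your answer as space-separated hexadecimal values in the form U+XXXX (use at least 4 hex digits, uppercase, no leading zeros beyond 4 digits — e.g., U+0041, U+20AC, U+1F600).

Answer: U+16849 U+02FD U+03DD U+2DDA4

Derivation:
Byte[0]=F0: 4-byte lead, need 3 cont bytes. acc=0x0
Byte[1]=96: continuation. acc=(acc<<6)|0x16=0x16
Byte[2]=A1: continuation. acc=(acc<<6)|0x21=0x5A1
Byte[3]=89: continuation. acc=(acc<<6)|0x09=0x16849
Completed: cp=U+16849 (starts at byte 0)
Byte[4]=CB: 2-byte lead, need 1 cont bytes. acc=0xB
Byte[5]=BD: continuation. acc=(acc<<6)|0x3D=0x2FD
Completed: cp=U+02FD (starts at byte 4)
Byte[6]=CF: 2-byte lead, need 1 cont bytes. acc=0xF
Byte[7]=9D: continuation. acc=(acc<<6)|0x1D=0x3DD
Completed: cp=U+03DD (starts at byte 6)
Byte[8]=F0: 4-byte lead, need 3 cont bytes. acc=0x0
Byte[9]=AD: continuation. acc=(acc<<6)|0x2D=0x2D
Byte[10]=B6: continuation. acc=(acc<<6)|0x36=0xB76
Byte[11]=A4: continuation. acc=(acc<<6)|0x24=0x2DDA4
Completed: cp=U+2DDA4 (starts at byte 8)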